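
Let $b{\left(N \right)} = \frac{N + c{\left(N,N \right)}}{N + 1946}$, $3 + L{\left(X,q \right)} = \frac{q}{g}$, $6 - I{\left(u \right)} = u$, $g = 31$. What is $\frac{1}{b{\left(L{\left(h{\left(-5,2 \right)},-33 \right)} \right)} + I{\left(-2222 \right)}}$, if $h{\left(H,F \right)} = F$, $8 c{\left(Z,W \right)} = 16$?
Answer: $\frac{7525}{16765692} \approx 0.00044883$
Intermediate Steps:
$c{\left(Z,W \right)} = 2$ ($c{\left(Z,W \right)} = \frac{1}{8} \cdot 16 = 2$)
$I{\left(u \right)} = 6 - u$
$L{\left(X,q \right)} = -3 + \frac{q}{31}$
$b{\left(N \right)} = \frac{2 + N}{1946 + N}$ ($b{\left(N \right)} = \frac{N + 2}{N + 1946} = \frac{2 + N}{1946 + N}$)
$\frac{1}{b{\left(L{\left(h{\left(-5,2 \right)},-33 \right)} \right)} + I{\left(-2222 \right)}} = \frac{1}{\frac{2 + \left(-3 + \frac{1}{31} \left(-33\right)\right)}{1946 + \left(-3 + \frac{1}{31} \left(-33\right)\right)} + \left(6 - -2222\right)} = \frac{1}{\frac{2 - \frac{126}{31}}{1946 - \frac{126}{31}} + \left(6 + 2222\right)} = \frac{1}{\frac{2 - \frac{126}{31}}{1946 - \frac{126}{31}} + 2228} = \frac{1}{\frac{1}{\frac{60200}{31}} \left(- \frac{64}{31}\right) + 2228} = \frac{1}{\frac{31}{60200} \left(- \frac{64}{31}\right) + 2228} = \frac{1}{- \frac{8}{7525} + 2228} = \frac{1}{\frac{16765692}{7525}} = \frac{7525}{16765692}$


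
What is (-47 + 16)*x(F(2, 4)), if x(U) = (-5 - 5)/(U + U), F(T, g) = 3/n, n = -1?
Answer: -155/3 ≈ -51.667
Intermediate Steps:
F(T, g) = -3 (F(T, g) = 3/(-1) = 3*(-1) = -3)
x(U) = -5/U (x(U) = -10*1/(2*U) = -5/U)
(-47 + 16)*x(F(2, 4)) = (-47 + 16)*(-5/(-3)) = -(-155)*(-1)/3 = -31*5/3 = -155/3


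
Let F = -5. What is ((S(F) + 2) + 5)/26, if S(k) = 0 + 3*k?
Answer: -4/13 ≈ -0.30769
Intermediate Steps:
S(k) = 3*k
((S(F) + 2) + 5)/26 = ((3*(-5) + 2) + 5)/26 = ((-15 + 2) + 5)*(1/26) = (-13 + 5)*(1/26) = -8*1/26 = -4/13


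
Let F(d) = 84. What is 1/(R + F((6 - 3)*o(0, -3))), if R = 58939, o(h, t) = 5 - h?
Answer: 1/59023 ≈ 1.6943e-5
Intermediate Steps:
1/(R + F((6 - 3)*o(0, -3))) = 1/(58939 + 84) = 1/59023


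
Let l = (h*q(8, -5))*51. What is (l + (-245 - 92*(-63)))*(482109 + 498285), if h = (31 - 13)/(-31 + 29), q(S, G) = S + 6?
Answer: -857844750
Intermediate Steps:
q(S, G) = 6 + S
h = -9 (h = 18/(-2) = 18*(-½) = -9)
l = -6426 (l = -9*(6 + 8)*51 = -9*14*51 = -126*51 = -6426)
(l + (-245 - 92*(-63)))*(482109 + 498285) = (-6426 + (-245 - 92*(-63)))*(482109 + 498285) = (-6426 + (-245 + 5796))*980394 = (-6426 + 5551)*980394 = -875*980394 = -857844750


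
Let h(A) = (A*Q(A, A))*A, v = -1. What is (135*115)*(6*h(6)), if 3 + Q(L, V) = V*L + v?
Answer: 107308800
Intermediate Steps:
Q(L, V) = -4 + L*V (Q(L, V) = -3 + (V*L - 1) = -3 + (L*V - 1) = -3 + (-1 + L*V) = -4 + L*V)
h(A) = A**2*(-4 + A**2) (h(A) = (A*(-4 + A*A))*A = (A*(-4 + A**2))*A = A**2*(-4 + A**2))
(135*115)*(6*h(6)) = (135*115)*(6*(6**2*(-4 + 6**2))) = 15525*(6*(36*(-4 + 36))) = 15525*(6*(36*32)) = 15525*(6*1152) = 15525*6912 = 107308800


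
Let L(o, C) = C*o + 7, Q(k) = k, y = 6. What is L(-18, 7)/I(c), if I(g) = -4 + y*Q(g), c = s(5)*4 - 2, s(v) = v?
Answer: -119/104 ≈ -1.1442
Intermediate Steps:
L(o, C) = 7 + C*o
c = 18 (c = 5*4 - 2 = 20 - 2 = 18)
I(g) = -4 + 6*g
L(-18, 7)/I(c) = (7 + 7*(-18))/(-4 + 6*18) = (7 - 126)/(-4 + 108) = -119/104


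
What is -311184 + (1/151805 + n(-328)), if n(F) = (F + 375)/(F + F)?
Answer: -30988979484899/99584080 ≈ -3.1118e+5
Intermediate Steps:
n(F) = (375 + F)/(2*F) (n(F) = (375 + F)/((2*F)) = (375 + F)*(1/(2*F)) = (375 + F)/(2*F))
-311184 + (1/151805 + n(-328)) = -311184 + (1/151805 + (1/2)*(375 - 328)/(-328)) = -311184 + (1/151805 + (1/2)*(-1/328)*47) = -311184 + (1/151805 - 47/656) = -311184 - 7134179/99584080 = -30988979484899/99584080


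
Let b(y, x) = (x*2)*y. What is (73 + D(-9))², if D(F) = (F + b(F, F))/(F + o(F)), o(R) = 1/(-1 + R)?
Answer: 26142769/8281 ≈ 3157.0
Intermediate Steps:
b(y, x) = 2*x*y (b(y, x) = (2*x)*y = 2*x*y)
D(F) = (F + 2*F²)/(F + 1/(-1 + F)) (D(F) = (F + 2*F*F)/(F + 1/(-1 + F)) = (F + 2*F²)/(F + 1/(-1 + F)))
(73 + D(-9))² = (73 - 9*(1 + 2*(-9))*(-1 - 9)/(1 - 9*(-1 - 9)))² = (73 - 9*(1 - 18)*(-10)/(1 - 9*(-10)))² = (73 - 9*(-17)*(-10)/(1 + 90))² = (73 - 9*(-17)*(-10)/91)² = (73 - 9*1/91*(-17)*(-10))² = (73 - 1530/91)² = (5113/91)² = 26142769/8281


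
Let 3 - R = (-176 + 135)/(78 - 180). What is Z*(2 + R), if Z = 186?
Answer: 14539/17 ≈ 855.24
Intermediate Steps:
R = 265/102 (R = 3 - (-176 + 135)/(78 - 180) = 3 - (-41)/(-102) = 3 - (-41)*(-1)/102 = 3 - 1*41/102 = 3 - 41/102 = 265/102 ≈ 2.5980)
Z*(2 + R) = 186*(2 + 265/102) = 186*(469/102) = 14539/17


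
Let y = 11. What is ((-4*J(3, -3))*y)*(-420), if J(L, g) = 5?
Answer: 92400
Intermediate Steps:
((-4*J(3, -3))*y)*(-420) = (-4*5*11)*(-420) = -20*11*(-420) = -220*(-420) = 92400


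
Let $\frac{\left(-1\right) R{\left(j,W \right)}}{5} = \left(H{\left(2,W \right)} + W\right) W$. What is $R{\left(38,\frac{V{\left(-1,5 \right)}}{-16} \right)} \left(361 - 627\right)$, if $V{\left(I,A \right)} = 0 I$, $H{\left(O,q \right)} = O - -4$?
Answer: $0$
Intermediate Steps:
$H{\left(O,q \right)} = 4 + O$ ($H{\left(O,q \right)} = O + 4 = 4 + O$)
$V{\left(I,A \right)} = 0$
$R{\left(j,W \right)} = - 5 W \left(6 + W\right)$ ($R{\left(j,W \right)} = - 5 \left(\left(4 + 2\right) + W\right) W = - 5 \left(6 + W\right) W = - 5 W \left(6 + W\right)$)
$R{\left(38,\frac{V{\left(-1,5 \right)}}{-16} \right)} \left(361 - 627\right) = - 5 \frac{0}{-16} \left(6 + \frac{0}{-16}\right) \left(361 - 627\right) = - 5 \cdot 0 \left(- \frac{1}{16}\right) \left(6 + 0 \left(- \frac{1}{16}\right)\right) \left(-266\right) = \left(-5\right) 0 \left(6 + 0\right) \left(-266\right) = \left(-5\right) 0 \cdot 6 \left(-266\right) = 0 \left(-266\right) = 0$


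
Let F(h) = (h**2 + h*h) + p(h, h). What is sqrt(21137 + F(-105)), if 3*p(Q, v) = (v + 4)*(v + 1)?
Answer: sqrt(420195)/3 ≈ 216.07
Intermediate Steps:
p(Q, v) = (1 + v)*(4 + v)/3 (p(Q, v) = ((v + 4)*(v + 1))/3 = ((4 + v)*(1 + v))/3 = ((1 + v)*(4 + v))/3 = (1 + v)*(4 + v)/3)
F(h) = 4/3 + 5*h/3 + 7*h**2/3 (F(h) = (h**2 + h*h) + (4/3 + h**2/3 + 5*h/3) = (h**2 + h**2) + (4/3 + h**2/3 + 5*h/3) = 2*h**2 + (4/3 + h**2/3 + 5*h/3) = 4/3 + 5*h/3 + 7*h**2/3)
sqrt(21137 + F(-105)) = sqrt(21137 + (4/3 + (5/3)*(-105) + (7/3)*(-105)**2)) = sqrt(21137 + (4/3 - 175 + (7/3)*11025)) = sqrt(21137 + (4/3 - 175 + 25725)) = sqrt(21137 + 76654/3) = sqrt(140065/3) = sqrt(420195)/3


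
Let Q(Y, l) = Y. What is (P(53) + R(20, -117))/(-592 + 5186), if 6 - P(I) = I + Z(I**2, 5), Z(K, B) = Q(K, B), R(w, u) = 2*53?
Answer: -1375/2297 ≈ -0.59861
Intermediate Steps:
R(w, u) = 106
Z(K, B) = K
P(I) = 6 - I - I**2 (P(I) = 6 - (I + I**2) = 6 + (-I - I**2) = 6 - I - I**2)
(P(53) + R(20, -117))/(-592 + 5186) = ((6 - 1*53 - 1*53**2) + 106)/(-592 + 5186) = ((6 - 53 - 1*2809) + 106)/4594 = ((6 - 53 - 2809) + 106)*(1/4594) = (-2856 + 106)*(1/4594) = -2750*1/4594 = -1375/2297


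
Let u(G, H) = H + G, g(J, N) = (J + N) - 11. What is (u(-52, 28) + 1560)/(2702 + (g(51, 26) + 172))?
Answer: 128/245 ≈ 0.52245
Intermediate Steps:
g(J, N) = -11 + J + N
u(G, H) = G + H
(u(-52, 28) + 1560)/(2702 + (g(51, 26) + 172)) = ((-52 + 28) + 1560)/(2702 + ((-11 + 51 + 26) + 172)) = (-24 + 1560)/(2702 + (66 + 172)) = 1536/(2702 + 238) = 1536/2940 = 1536*(1/2940) = 128/245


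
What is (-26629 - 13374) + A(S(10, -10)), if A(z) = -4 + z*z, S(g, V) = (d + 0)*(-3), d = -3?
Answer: -39926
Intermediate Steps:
S(g, V) = 9 (S(g, V) = (-3 + 0)*(-3) = -3*(-3) = 9)
A(z) = -4 + z**2
(-26629 - 13374) + A(S(10, -10)) = (-26629 - 13374) + (-4 + 9**2) = -40003 + (-4 + 81) = -40003 + 77 = -39926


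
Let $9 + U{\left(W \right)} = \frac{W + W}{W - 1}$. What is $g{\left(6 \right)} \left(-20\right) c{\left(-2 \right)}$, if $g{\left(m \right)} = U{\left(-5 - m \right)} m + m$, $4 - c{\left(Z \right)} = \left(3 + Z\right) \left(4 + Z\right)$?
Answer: $1480$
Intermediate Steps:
$U{\left(W \right)} = -9 + \frac{2 W}{-1 + W}$ ($U{\left(W \right)} = -9 + \frac{W + W}{W - 1} = -9 + \frac{2 W}{-1 + W}$)
$c{\left(Z \right)} = 4 - \left(3 + Z\right) \left(4 + Z\right)$
$g{\left(m \right)} = m + \frac{m \left(44 + 7 m\right)}{-6 - m}$ ($g{\left(m \right)} = \frac{9 - 7 \left(-5 - m\right)}{-1 - \left(5 + m\right)} m + m = \frac{9 + \left(35 + 7 m\right)}{-6 - m} m + m = \frac{44 + 7 m}{-6 - m} m + m = \frac{m \left(44 + 7 m\right)}{-6 - m} + m = m + \frac{m \left(44 + 7 m\right)}{-6 - m}$)
$g{\left(6 \right)} \left(-20\right) c{\left(-2 \right)} = 2 \cdot 6 \frac{1}{6 + 6} \left(-19 - 18\right) \left(-20\right) \left(-8 - \left(-2\right)^{2} - -14\right) = 2 \cdot 6 \cdot \frac{1}{12} \left(-19 - 18\right) \left(-20\right) \left(-8 - 4 + 14\right) = 2 \cdot 6 \cdot \frac{1}{12} \left(-37\right) \left(-20\right) \left(-8 - 4 + 14\right) = \left(-37\right) \left(-20\right) 2 = 740 \cdot 2 = 1480$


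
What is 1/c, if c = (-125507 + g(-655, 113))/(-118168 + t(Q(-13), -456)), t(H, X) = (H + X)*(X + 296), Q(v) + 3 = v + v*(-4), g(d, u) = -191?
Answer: 25484/62849 ≈ 0.40548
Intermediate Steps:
Q(v) = -3 - 3*v (Q(v) = -3 + (v + v*(-4)) = -3 + (v - 4*v) = -3 - 3*v)
t(H, X) = (296 + X)*(H + X) (t(H, X) = (H + X)*(296 + X) = (296 + X)*(H + X))
c = 62849/25484 (c = (-125507 - 191)/(-118168 + ((-456)² + 296*(-3 - 3*(-13)) + 296*(-456) + (-3 - 3*(-13))*(-456))) = -125698/(-118168 + (207936 + 296*(-3 + 39) - 134976 + (-3 + 39)*(-456))) = -125698/(-118168 + (207936 + 296*36 - 134976 + 36*(-456))) = -125698/(-118168 + (207936 + 10656 - 134976 - 16416)) = -125698/(-118168 + 67200) = -125698/(-50968) = -125698*(-1/50968) = 62849/25484 ≈ 2.4662)
1/c = 1/(62849/25484) = 25484/62849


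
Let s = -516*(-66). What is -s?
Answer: -34056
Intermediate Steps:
s = 34056
-s = -1*34056 = -34056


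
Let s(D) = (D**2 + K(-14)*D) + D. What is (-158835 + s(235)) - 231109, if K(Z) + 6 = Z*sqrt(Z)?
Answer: -335894 - 3290*I*sqrt(14) ≈ -3.3589e+5 - 12310.0*I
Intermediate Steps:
K(Z) = -6 + Z**(3/2) (K(Z) = -6 + Z*sqrt(Z) = -6 + Z**(3/2))
s(D) = D + D**2 + D*(-6 - 14*I*sqrt(14)) (s(D) = (D**2 + (-6 + (-14)**(3/2))*D) + D = (D**2 + (-6 - 14*I*sqrt(14))*D) + D = (D**2 + D*(-6 - 14*I*sqrt(14))) + D = D + D**2 + D*(-6 - 14*I*sqrt(14)))
(-158835 + s(235)) - 231109 = (-158835 + 235*(-5 + 235 - 14*I*sqrt(14))) - 231109 = (-158835 + 235*(230 - 14*I*sqrt(14))) - 231109 = (-158835 + (54050 - 3290*I*sqrt(14))) - 231109 = (-104785 - 3290*I*sqrt(14)) - 231109 = -335894 - 3290*I*sqrt(14)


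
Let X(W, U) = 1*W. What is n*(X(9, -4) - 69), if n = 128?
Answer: -7680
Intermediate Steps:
X(W, U) = W
n*(X(9, -4) - 69) = 128*(9 - 69) = 128*(-60) = -7680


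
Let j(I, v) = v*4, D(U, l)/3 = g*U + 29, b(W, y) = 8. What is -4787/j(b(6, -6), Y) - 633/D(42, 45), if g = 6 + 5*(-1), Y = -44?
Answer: 302741/12496 ≈ 24.227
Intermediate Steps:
g = 1 (g = 6 - 5 = 1)
D(U, l) = 87 + 3*U (D(U, l) = 3*(1*U + 29) = 3*(U + 29) = 3*(29 + U) = 87 + 3*U)
j(I, v) = 4*v
-4787/j(b(6, -6), Y) - 633/D(42, 45) = -4787/(4*(-44)) - 633/(87 + 3*42) = -4787/(-176) - 633/(87 + 126) = -4787*(-1/176) - 633/213 = 4787/176 - 633*1/213 = 4787/176 - 211/71 = 302741/12496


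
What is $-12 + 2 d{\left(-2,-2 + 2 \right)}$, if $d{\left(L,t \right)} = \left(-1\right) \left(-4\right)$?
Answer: $-4$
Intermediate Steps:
$d{\left(L,t \right)} = 4$
$-12 + 2 d{\left(-2,-2 + 2 \right)} = -12 + 2 \cdot 4 = -12 + 8 = -4$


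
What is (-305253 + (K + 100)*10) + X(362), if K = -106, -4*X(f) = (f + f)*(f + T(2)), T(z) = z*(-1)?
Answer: -370473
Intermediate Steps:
T(z) = -z
X(f) = -f*(-2 + f)/2 (X(f) = -(f + f)*(f - 1*2)/4 = -2*f*(f - 2)/4 = -2*f*(-2 + f)/4 = -f*(-2 + f)/2)
(-305253 + (K + 100)*10) + X(362) = (-305253 + (-106 + 100)*10) + (½)*362*(2 - 1*362) = (-305253 - 6*10) + (½)*362*(2 - 362) = (-305253 - 60) + (½)*362*(-360) = -305313 - 65160 = -370473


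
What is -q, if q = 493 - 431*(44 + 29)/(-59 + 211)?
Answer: -43473/152 ≈ -286.01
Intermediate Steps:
q = 43473/152 (q = 493 - 31463/152 = 43473/152 ≈ 286.01)
-q = -1*43473/152 = -43473/152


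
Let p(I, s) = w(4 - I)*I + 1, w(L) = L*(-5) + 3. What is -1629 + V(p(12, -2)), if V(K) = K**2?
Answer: 265660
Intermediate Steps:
w(L) = 3 - 5*L (w(L) = -5*L + 3 = 3 - 5*L)
p(I, s) = 1 + I*(-17 + 5*I) (p(I, s) = (3 - 5*(4 - I))*I + 1 = (3 + (-20 + 5*I))*I + 1 = (-17 + 5*I)*I + 1 = I*(-17 + 5*I) + 1 = 1 + I*(-17 + 5*I))
-1629 + V(p(12, -2)) = -1629 + (1 + 12*(-17 + 5*12))**2 = -1629 + (1 + 12*(-17 + 60))**2 = -1629 + (1 + 12*43)**2 = -1629 + (1 + 516)**2 = -1629 + 517**2 = -1629 + 267289 = 265660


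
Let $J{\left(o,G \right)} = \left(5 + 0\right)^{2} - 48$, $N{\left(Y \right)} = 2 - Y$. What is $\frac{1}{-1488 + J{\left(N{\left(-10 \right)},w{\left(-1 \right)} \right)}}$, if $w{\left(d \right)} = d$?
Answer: $- \frac{1}{1511} \approx -0.00066181$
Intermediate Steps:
$J{\left(o,G \right)} = -23$ ($J{\left(o,G \right)} = 5^{2} - 48 = 25 - 48 = -23$)
$\frac{1}{-1488 + J{\left(N{\left(-10 \right)},w{\left(-1 \right)} \right)}} = \frac{1}{-1488 - 23} = \frac{1}{-1511} = - \frac{1}{1511}$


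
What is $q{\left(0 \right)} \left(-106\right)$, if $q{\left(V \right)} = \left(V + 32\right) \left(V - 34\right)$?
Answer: $115328$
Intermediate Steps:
$q{\left(V \right)} = \left(-34 + V\right) \left(32 + V\right)$ ($q{\left(V \right)} = \left(32 + V\right) \left(-34 + V\right) = \left(-34 + V\right) \left(32 + V\right)$)
$q{\left(0 \right)} \left(-106\right) = \left(-1088 + 0^{2} - 0\right) \left(-106\right) = \left(-1088 + 0 + 0\right) \left(-106\right) = \left(-1088\right) \left(-106\right) = 115328$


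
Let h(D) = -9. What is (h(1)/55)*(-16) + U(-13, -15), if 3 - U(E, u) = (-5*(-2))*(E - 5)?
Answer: 10209/55 ≈ 185.62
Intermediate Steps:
U(E, u) = 53 - 10*E (U(E, u) = 3 - (-5*(-2))*(E - 5) = 3 - 10*(-5 + E) = 3 - (-50 + 10*E) = 3 + (50 - 10*E) = 53 - 10*E)
(h(1)/55)*(-16) + U(-13, -15) = -9/55*(-16) + (53 - 10*(-13)) = -9*1/55*(-16) + (53 + 130) = -9/55*(-16) + 183 = 144/55 + 183 = 10209/55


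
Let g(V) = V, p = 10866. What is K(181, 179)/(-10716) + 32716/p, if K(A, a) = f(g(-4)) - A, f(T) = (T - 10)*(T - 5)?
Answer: 19510127/6468892 ≈ 3.0160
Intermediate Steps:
f(T) = (-10 + T)*(-5 + T)
K(A, a) = 126 - A (K(A, a) = (50 + (-4)² - 15*(-4)) - A = (50 + 16 + 60) - A = 126 - A)
K(181, 179)/(-10716) + 32716/p = (126 - 1*181)/(-10716) + 32716/10866 = (126 - 181)*(-1/10716) + 32716*(1/10866) = -55*(-1/10716) + 16358/5433 = 55/10716 + 16358/5433 = 19510127/6468892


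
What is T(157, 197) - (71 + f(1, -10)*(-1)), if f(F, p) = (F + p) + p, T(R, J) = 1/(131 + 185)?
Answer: -28439/316 ≈ -89.997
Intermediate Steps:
T(R, J) = 1/316
f(F, p) = F + 2*p
T(157, 197) - (71 + f(1, -10)*(-1)) = 1/316 - (71 + (1 + 2*(-10))*(-1)) = 1/316 - (71 + (1 - 20)*(-1)) = 1/316 - (71 - 19*(-1)) = 1/316 - (71 + 19) = 1/316 - 1*90 = 1/316 - 90 = -28439/316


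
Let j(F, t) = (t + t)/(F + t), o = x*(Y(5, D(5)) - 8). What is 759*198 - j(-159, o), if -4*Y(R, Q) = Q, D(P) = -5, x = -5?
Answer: 25097184/167 ≈ 1.5028e+5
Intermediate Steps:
Y(R, Q) = -Q/4
o = 135/4 (o = -5*(-¼*(-5) - 8) = -5*(5/4 - 8) = -5*(-27/4) = 135/4 ≈ 33.750)
j(F, t) = 2*t/(F + t) (j(F, t) = (2*t)/(F + t) = 2*t/(F + t))
759*198 - j(-159, o) = 759*198 - 2*135/(4*(-159 + 135/4)) = 150282 - 2*135/(4*(-501/4)) = 150282 - 2*135*(-4)/(4*501) = 150282 - 1*(-90/167) = 150282 + 90/167 = 25097184/167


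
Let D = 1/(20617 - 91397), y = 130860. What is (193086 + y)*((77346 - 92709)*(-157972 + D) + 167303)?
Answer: 27825262438280333859/35390 ≈ 7.8625e+14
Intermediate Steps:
D = -1/70780 (D = 1/(-70780) = -1/70780 ≈ -1.4128e-5)
(193086 + y)*((77346 - 92709)*(-157972 + D) + 167303) = (193086 + 130860)*((77346 - 92709)*(-157972 - 1/70780) + 167303) = 323946*(-15363*(-11181258161/70780) + 167303) = 323946*(171777669127443/70780 + 167303) = 323946*(171789510833783/70780) = 27825262438280333859/35390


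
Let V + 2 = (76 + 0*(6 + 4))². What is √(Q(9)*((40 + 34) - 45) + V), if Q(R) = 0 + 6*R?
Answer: 2*√1835 ≈ 85.674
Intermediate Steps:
V = 5774 (V = -2 + (76 + 0*(6 + 4))² = -2 + (76 + 0*10)² = -2 + (76 + 0)² = -2 + 76² = -2 + 5776 = 5774)
Q(R) = 6*R
√(Q(9)*((40 + 34) - 45) + V) = √((6*9)*((40 + 34) - 45) + 5774) = √(54*(74 - 45) + 5774) = √(54*29 + 5774) = √(1566 + 5774) = √7340 = 2*√1835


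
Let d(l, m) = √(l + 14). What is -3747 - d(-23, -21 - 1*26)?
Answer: -3747 - 3*I ≈ -3747.0 - 3.0*I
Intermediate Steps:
d(l, m) = √(14 + l)
-3747 - d(-23, -21 - 1*26) = -3747 - √(14 - 23) = -3747 - √(-9) = -3747 - 3*I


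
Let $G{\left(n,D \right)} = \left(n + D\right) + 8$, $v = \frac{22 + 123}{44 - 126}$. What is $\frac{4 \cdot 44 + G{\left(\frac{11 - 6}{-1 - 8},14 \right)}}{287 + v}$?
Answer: $\frac{145714}{210501} \approx 0.69222$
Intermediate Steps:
$v = - \frac{145}{82}$ ($v = \frac{145}{-82} = 145 \left(- \frac{1}{82}\right) = - \frac{145}{82} \approx -1.7683$)
$G{\left(n,D \right)} = 8 + D + n$ ($G{\left(n,D \right)} = \left(D + n\right) + 8 = 8 + D + n$)
$\frac{4 \cdot 44 + G{\left(\frac{11 - 6}{-1 - 8},14 \right)}}{287 + v} = \frac{4 \cdot 44 + \left(8 + 14 + \frac{11 - 6}{-1 - 8}\right)}{287 - \frac{145}{82}} = \frac{176 + \left(8 + 14 + \frac{5}{-9}\right)}{\frac{23389}{82}} = \left(176 + \left(8 + 14 + 5 \left(- \frac{1}{9}\right)\right)\right) \frac{82}{23389} = \left(176 + \left(8 + 14 - \frac{5}{9}\right)\right) \frac{82}{23389} = \left(176 + \frac{193}{9}\right) \frac{82}{23389} = \frac{1777}{9} \cdot \frac{82}{23389} = \frac{145714}{210501}$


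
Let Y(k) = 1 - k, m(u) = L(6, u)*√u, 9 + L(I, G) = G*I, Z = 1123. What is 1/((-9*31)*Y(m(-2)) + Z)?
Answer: 422/34684049 + 5859*I*√2/69368098 ≈ 1.2167e-5 + 0.00011945*I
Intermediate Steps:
L(I, G) = -9 + G*I
m(u) = √u*(-9 + 6*u) (m(u) = (-9 + u*6)*√u = (-9 + 6*u)*√u = √u*(-9 + 6*u))
1/((-9*31)*Y(m(-2)) + Z) = 1/((-9*31)*(1 - √(-2)*(-9 + 6*(-2))) + 1123) = 1/(-279*(1 - I*√2*(-9 - 12)) + 1123) = 1/(-279*(1 - I*√2*(-21)) + 1123) = 1/(-279*(1 - (-21)*I*√2) + 1123) = 1/(-279*(1 + 21*I*√2) + 1123) = 1/((-279 - 5859*I*√2) + 1123) = 1/(844 - 5859*I*√2)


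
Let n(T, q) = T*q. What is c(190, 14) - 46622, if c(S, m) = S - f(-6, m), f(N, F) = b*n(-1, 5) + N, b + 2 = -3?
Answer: -46451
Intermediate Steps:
b = -5 (b = -2 - 3 = -5)
f(N, F) = 25 + N (f(N, F) = -(-5)*5 + N = -5*(-5) + N = 25 + N)
c(S, m) = -19 + S (c(S, m) = S - (25 - 6) = S - 1*19 = S - 19 = -19 + S)
c(190, 14) - 46622 = (-19 + 190) - 46622 = 171 - 46622 = -46451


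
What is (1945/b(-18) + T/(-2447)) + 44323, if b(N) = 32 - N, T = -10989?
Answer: 1085645583/24470 ≈ 44366.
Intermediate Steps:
(1945/b(-18) + T/(-2447)) + 44323 = (1945/(32 - 1*(-18)) - 10989/(-2447)) + 44323 = (1945/(32 + 18) - 10989*(-1/2447)) + 44323 = (1945/50 + 10989/2447) + 44323 = (1945*(1/50) + 10989/2447) + 44323 = (389/10 + 10989/2447) + 44323 = 1061773/24470 + 44323 = 1085645583/24470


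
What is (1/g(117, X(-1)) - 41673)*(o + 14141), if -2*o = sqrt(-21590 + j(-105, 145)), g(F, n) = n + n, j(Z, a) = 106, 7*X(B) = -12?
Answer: -14143248419/24 + 1000159*I*sqrt(5371)/24 ≈ -5.893e+8 + 3.0541e+6*I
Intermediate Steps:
X(B) = -12/7 (X(B) = (1/7)*(-12) = -12/7)
g(F, n) = 2*n
o = -I*sqrt(5371) (o = -sqrt(-21590 + 106)/2 = -I*sqrt(5371) ≈ -73.287*I)
(1/g(117, X(-1)) - 41673)*(o + 14141) = (1/(2*(-12/7)) - 41673)*(-I*sqrt(5371) + 14141) = (1/(-24/7) - 41673)*(14141 - I*sqrt(5371)) = (-7/24 - 41673)*(14141 - I*sqrt(5371)) = -1000159*(14141 - I*sqrt(5371))/24 = -14143248419/24 + 1000159*I*sqrt(5371)/24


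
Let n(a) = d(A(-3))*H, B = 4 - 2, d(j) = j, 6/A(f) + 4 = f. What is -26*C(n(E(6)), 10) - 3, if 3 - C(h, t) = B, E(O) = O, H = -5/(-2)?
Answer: -29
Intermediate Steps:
A(f) = 6/(-4 + f)
H = 5/2 (H = -5*(-½) = 5/2 ≈ 2.5000)
B = 2
n(a) = -15/7 (n(a) = (6/(-4 - 3))*(5/2) = (6/(-7))*(5/2) = (6*(-⅐))*(5/2) = -6/7*5/2 = -15/7)
C(h, t) = 1 (C(h, t) = 3 - 1*2 = 3 - 2 = 1)
-26*C(n(E(6)), 10) - 3 = -26*1 - 3 = -26 - 3 = -29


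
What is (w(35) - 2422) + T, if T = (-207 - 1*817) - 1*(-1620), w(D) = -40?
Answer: -1866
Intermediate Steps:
T = 596 (T = (-207 - 817) + 1620 = -1024 + 1620 = 596)
(w(35) - 2422) + T = (-40 - 2422) + 596 = -2462 + 596 = -1866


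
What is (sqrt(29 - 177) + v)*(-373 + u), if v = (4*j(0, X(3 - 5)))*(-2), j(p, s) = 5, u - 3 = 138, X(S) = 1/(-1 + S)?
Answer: 9280 - 464*I*sqrt(37) ≈ 9280.0 - 2822.4*I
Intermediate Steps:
u = 141 (u = 3 + 138 = 141)
v = -40 (v = (4*5)*(-2) = 20*(-2) = -40)
(sqrt(29 - 177) + v)*(-373 + u) = (sqrt(29 - 177) - 40)*(-373 + 141) = (sqrt(-148) - 40)*(-232) = (2*I*sqrt(37) - 40)*(-232) = (-40 + 2*I*sqrt(37))*(-232) = 9280 - 464*I*sqrt(37)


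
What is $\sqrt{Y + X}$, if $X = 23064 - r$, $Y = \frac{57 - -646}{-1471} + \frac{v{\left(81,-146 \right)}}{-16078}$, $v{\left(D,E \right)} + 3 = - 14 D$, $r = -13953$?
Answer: $\frac{\sqrt{20705505406019170382}}{23650738} \approx 192.4$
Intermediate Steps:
$v{\left(D,E \right)} = -3 - 14 D$
$Y = - \frac{9630307}{23650738}$ ($Y = \frac{57 - -646}{-1471} + \frac{-3 - 1134}{-16078} = \left(57 + 646\right) \left(- \frac{1}{1471}\right) + \left(-3 - 1134\right) \left(- \frac{1}{16078}\right) = 703 \left(- \frac{1}{1471}\right) - - \frac{1137}{16078} = - \frac{703}{1471} + \frac{1137}{16078} = - \frac{9630307}{23650738} \approx -0.40719$)
$X = 37017$ ($X = 23064 - -13953 = 23064 + 13953 = 37017$)
$\sqrt{Y + X} = \sqrt{- \frac{9630307}{23650738} + 37017} = \sqrt{\frac{875469738239}{23650738}} = \frac{\sqrt{20705505406019170382}}{23650738}$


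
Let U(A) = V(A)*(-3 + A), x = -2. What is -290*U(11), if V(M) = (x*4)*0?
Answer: 0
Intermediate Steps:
V(M) = 0 (V(M) = -2*4*0 = -8*0 = 0)
U(A) = 0 (U(A) = 0*(-3 + A) = 0)
-290*U(11) = -290*0 = 0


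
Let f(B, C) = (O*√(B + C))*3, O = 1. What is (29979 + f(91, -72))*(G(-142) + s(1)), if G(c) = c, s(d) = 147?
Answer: 149895 + 15*√19 ≈ 1.4996e+5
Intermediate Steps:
f(B, C) = 3*√(B + C) (f(B, C) = (1*√(B + C))*3 = √(B + C)*3 = 3*√(B + C))
(29979 + f(91, -72))*(G(-142) + s(1)) = (29979 + 3*√(91 - 72))*(-142 + 147) = (29979 + 3*√19)*5 = 149895 + 15*√19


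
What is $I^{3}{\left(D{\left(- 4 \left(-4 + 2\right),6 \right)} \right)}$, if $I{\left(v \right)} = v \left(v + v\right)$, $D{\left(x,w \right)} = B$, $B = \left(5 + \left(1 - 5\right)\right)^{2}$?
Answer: $8$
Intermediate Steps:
$B = 1$ ($B = \left(5 + \left(1 - 5\right)\right)^{2} = \left(5 - 4\right)^{2} = 1^{2} = 1$)
$D{\left(x,w \right)} = 1$
$I{\left(v \right)} = 2 v^{2}$ ($I{\left(v \right)} = v 2 v = 2 v^{2}$)
$I^{3}{\left(D{\left(- 4 \left(-4 + 2\right),6 \right)} \right)} = \left(2 \cdot 1^{2}\right)^{3} = \left(2 \cdot 1\right)^{3} = 2^{3} = 8$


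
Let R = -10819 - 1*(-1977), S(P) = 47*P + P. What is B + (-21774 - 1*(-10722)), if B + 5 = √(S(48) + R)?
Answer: -11057 + I*√6538 ≈ -11057.0 + 80.858*I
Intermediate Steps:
S(P) = 48*P
R = -8842 (R = -10819 + 1977 = -8842)
B = -5 + I*√6538 (B = -5 + √(48*48 - 8842) = -5 + √(2304 - 8842) = -5 + √(-6538) = -5 + I*√6538 ≈ -5.0 + 80.858*I)
B + (-21774 - 1*(-10722)) = (-5 + I*√6538) + (-21774 - 1*(-10722)) = (-5 + I*√6538) + (-21774 + 10722) = (-5 + I*√6538) - 11052 = -11057 + I*√6538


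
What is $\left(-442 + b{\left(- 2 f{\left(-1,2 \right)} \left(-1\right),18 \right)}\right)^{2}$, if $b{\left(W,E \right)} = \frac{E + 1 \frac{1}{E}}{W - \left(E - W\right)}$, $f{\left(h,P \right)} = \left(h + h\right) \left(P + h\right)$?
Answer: $\frac{253987969}{1296} \approx 1.9598 \cdot 10^{5}$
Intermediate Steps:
$f{\left(h,P \right)} = 2 h \left(P + h\right)$
$b{\left(W,E \right)} = \frac{E + \frac{1}{E}}{- E + 2 W}$
$\left(-442 + b{\left(- 2 f{\left(-1,2 \right)} \left(-1\right),18 \right)}\right)^{2} = \left(-442 + \frac{-1 - 18^{2}}{18 \left(18 - 2 - 2 \cdot 2 \left(-1\right) \left(2 - 1\right) \left(-1\right)\right)}\right)^{2} = \left(-442 + \frac{-1 - 324}{18 \left(18 - 2 - 2 \cdot 2 \left(-1\right) 1 \left(-1\right)\right)}\right)^{2} = \left(-442 + \frac{-1 - 324}{18 \left(18 - 2 \left(-2\right) \left(-2\right) \left(-1\right)\right)}\right)^{2} = \left(-442 + \frac{1}{18} \frac{1}{18 - 2 \cdot 4 \left(-1\right)} \left(-325\right)\right)^{2} = \left(-442 + \frac{1}{18} \frac{1}{18 - -8} \left(-325\right)\right)^{2} = \left(-442 + \frac{1}{18} \frac{1}{18 + 8} \left(-325\right)\right)^{2} = \left(-442 + \frac{1}{18} \cdot \frac{1}{26} \left(-325\right)\right)^{2} = \left(-442 - \frac{25}{36}\right)^{2} = \left(- \frac{15937}{36}\right)^{2} = \frac{253987969}{1296}$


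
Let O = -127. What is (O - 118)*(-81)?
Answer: 19845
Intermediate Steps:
(O - 118)*(-81) = (-127 - 118)*(-81) = -245*(-81) = 19845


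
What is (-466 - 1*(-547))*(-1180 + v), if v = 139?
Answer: -84321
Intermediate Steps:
(-466 - 1*(-547))*(-1180 + v) = (-466 - 1*(-547))*(-1180 + 139) = (-466 + 547)*(-1041) = 81*(-1041) = -84321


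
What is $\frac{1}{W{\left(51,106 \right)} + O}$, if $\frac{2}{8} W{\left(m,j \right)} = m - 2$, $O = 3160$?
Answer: $\frac{1}{3356} \approx 0.00029797$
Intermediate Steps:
$W{\left(m,j \right)} = -8 + 4 m$ ($W{\left(m,j \right)} = 4 \left(m - 2\right) = 4 \left(-2 + m\right) = -8 + 4 m$)
$\frac{1}{W{\left(51,106 \right)} + O} = \frac{1}{\left(-8 + 4 \cdot 51\right) + 3160} = \frac{1}{\left(-8 + 204\right) + 3160} = \frac{1}{196 + 3160} = \frac{1}{3356}$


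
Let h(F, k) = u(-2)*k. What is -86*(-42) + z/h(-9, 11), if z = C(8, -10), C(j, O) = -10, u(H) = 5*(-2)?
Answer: 39733/11 ≈ 3612.1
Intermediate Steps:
u(H) = -10
h(F, k) = -10*k
z = -10
-86*(-42) + z/h(-9, 11) = -86*(-42) - 10/((-10*11)) = 3612 - 10/(-110) = 3612 - 10*(-1/110) = 3612 + 1/11 = 39733/11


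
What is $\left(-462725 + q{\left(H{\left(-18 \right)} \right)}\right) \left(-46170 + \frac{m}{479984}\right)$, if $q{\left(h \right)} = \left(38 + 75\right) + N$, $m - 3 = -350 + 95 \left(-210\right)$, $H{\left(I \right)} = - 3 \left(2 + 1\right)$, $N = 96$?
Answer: $\frac{2562440575866933}{119996} \approx 2.1354 \cdot 10^{10}$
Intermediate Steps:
$H{\left(I \right)} = -9$ ($H{\left(I \right)} = \left(-3\right) 3 = -9$)
$m = -20297$ ($m = 3 + \left(-350 + 95 \left(-210\right)\right) = 3 - 20300 = -20297$)
$q{\left(h \right)} = 209$ ($q{\left(h \right)} = \left(38 + 75\right) + 96 = 113 + 96 = 209$)
$\left(-462725 + q{\left(H{\left(-18 \right)} \right)}\right) \left(-46170 + \frac{m}{479984}\right) = \left(-462725 + 209\right) \left(-46170 - \frac{20297}{479984}\right) = - 462516 \left(-46170 - \frac{20297}{479984}\right) = \left(-462516\right) \left(- \frac{22160881577}{479984}\right) = \frac{2562440575866933}{119996}$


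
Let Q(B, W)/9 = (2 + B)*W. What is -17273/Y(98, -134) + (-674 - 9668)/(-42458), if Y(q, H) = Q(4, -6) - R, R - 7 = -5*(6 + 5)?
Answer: 16005031/254748 ≈ 62.827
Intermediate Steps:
Q(B, W) = 9*W*(2 + B) (Q(B, W) = 9*((2 + B)*W) = 9*(W*(2 + B)) = 9*W*(2 + B))
R = -48 (R = 7 - 5*(6 + 5) = 7 - 5*11 = 7 - 55 = -48)
Y(q, H) = -276 (Y(q, H) = 9*(-6)*(2 + 4) - 1*(-48) = 9*(-6)*6 + 48 = -324 + 48 = -276)
-17273/Y(98, -134) + (-674 - 9668)/(-42458) = -17273/(-276) + (-674 - 9668)/(-42458) = -17273*(-1/276) - 10342*(-1/42458) = 751/12 + 5171/21229 = 16005031/254748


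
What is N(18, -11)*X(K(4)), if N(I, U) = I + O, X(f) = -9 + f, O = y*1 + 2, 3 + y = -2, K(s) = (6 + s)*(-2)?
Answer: -435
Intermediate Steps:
K(s) = -12 - 2*s
y = -5 (y = -3 - 2 = -5)
O = -3 (O = -5*1 + 2 = -5 + 2 = -3)
N(I, U) = -3 + I (N(I, U) = I - 3 = -3 + I)
N(18, -11)*X(K(4)) = (-3 + 18)*(-9 + (-12 - 2*4)) = 15*(-9 + (-12 - 8)) = 15*(-9 - 20) = 15*(-29) = -435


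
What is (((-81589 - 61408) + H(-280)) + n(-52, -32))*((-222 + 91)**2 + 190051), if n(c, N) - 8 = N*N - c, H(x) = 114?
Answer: -29382454388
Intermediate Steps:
n(c, N) = 8 + N**2 - c (n(c, N) = 8 + (N*N - c) = 8 + (N**2 - c) = 8 + N**2 - c)
(((-81589 - 61408) + H(-280)) + n(-52, -32))*((-222 + 91)**2 + 190051) = (((-81589 - 61408) + 114) + (8 + (-32)**2 - 1*(-52)))*((-222 + 91)**2 + 190051) = ((-142997 + 114) + (8 + 1024 + 52))*((-131)**2 + 190051) = (-142883 + 1084)*(17161 + 190051) = -141799*207212 = -29382454388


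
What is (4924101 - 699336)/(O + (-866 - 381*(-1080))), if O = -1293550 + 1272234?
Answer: 1408255/129766 ≈ 10.852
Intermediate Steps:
O = -21316
(4924101 - 699336)/(O + (-866 - 381*(-1080))) = (4924101 - 699336)/(-21316 + (-866 - 381*(-1080))) = 4224765/(-21316 + (-866 + 411480)) = 4224765/(-21316 + 410614) = 4224765/389298 = 4224765*(1/389298) = 1408255/129766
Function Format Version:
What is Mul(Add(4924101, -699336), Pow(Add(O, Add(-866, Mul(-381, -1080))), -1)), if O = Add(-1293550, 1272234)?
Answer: Rational(1408255, 129766) ≈ 10.852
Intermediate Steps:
O = -21316
Mul(Add(4924101, -699336), Pow(Add(O, Add(-866, Mul(-381, -1080))), -1)) = Mul(Add(4924101, -699336), Pow(Add(-21316, Add(-866, Mul(-381, -1080))), -1)) = Mul(4224765, Pow(Add(-21316, Add(-866, 411480)), -1)) = Mul(4224765, Pow(Add(-21316, 410614), -1)) = Mul(4224765, Pow(389298, -1)) = Mul(4224765, Rational(1, 389298)) = Rational(1408255, 129766)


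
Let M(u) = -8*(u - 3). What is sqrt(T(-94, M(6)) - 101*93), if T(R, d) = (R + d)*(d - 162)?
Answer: 9*sqrt(155) ≈ 112.05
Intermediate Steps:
M(u) = 24 - 8*u (M(u) = -8*(-3 + u) = 24 - 8*u)
T(R, d) = (-162 + d)*(R + d) (T(R, d) = (R + d)*(-162 + d) = (-162 + d)*(R + d))
sqrt(T(-94, M(6)) - 101*93) = sqrt(((24 - 8*6)**2 - 162*(-94) - 162*(24 - 8*6) - 94*(24 - 8*6)) - 101*93) = sqrt(((24 - 48)**2 + 15228 - 162*(24 - 48) - 94*(24 - 48)) - 9393) = sqrt(((-24)**2 + 15228 - 162*(-24) - 94*(-24)) - 9393) = sqrt((576 + 15228 + 3888 + 2256) - 9393) = sqrt(21948 - 9393) = sqrt(12555) = 9*sqrt(155)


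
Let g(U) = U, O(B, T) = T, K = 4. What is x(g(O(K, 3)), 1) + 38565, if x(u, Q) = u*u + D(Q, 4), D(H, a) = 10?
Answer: 38584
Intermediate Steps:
x(u, Q) = 10 + u**2 (x(u, Q) = u*u + 10 = u**2 + 10 = 10 + u**2)
x(g(O(K, 3)), 1) + 38565 = (10 + 3**2) + 38565 = (10 + 9) + 38565 = 19 + 38565 = 38584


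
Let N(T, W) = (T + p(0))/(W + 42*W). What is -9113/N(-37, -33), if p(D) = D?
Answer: -12931347/37 ≈ -3.4950e+5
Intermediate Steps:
N(T, W) = T/(43*W) (N(T, W) = (T + 0)/(W + 42*W) = T/((43*W)) = T*(1/(43*W)) = T/(43*W))
-9113/N(-37, -33) = -9113/((1/43)*(-37)/(-33)) = -9113/((1/43)*(-37)*(-1/33)) = -9113/37/1419 = -9113*1419/37 = -12931347/37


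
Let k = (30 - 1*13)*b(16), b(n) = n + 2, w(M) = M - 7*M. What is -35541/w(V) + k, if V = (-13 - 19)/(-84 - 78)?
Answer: 969399/32 ≈ 30294.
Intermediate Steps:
V = 16/81 (V = -32/(-162) = -32*(-1/162) = 16/81 ≈ 0.19753)
w(M) = -6*M
b(n) = 2 + n
k = 306 (k = (30 - 1*13)*(2 + 16) = (30 - 13)*18 = 17*18 = 306)
-35541/w(V) + k = -35541/((-6*16/81)) + 306 = -35541/(-32/27) + 306 = -35541*(-27/32) + 306 = 959607/32 + 306 = 969399/32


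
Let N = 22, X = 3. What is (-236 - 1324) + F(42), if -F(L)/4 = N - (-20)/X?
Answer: -5024/3 ≈ -1674.7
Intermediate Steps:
F(L) = -344/3 (F(L) = -4*(22 - (-20)/3) = -4*(22 - 1*(-20/3)) = -4*(22 + 20/3) = -4*86/3 = -344/3)
(-236 - 1324) + F(42) = (-236 - 1324) - 344/3 = -1560 - 344/3 = -5024/3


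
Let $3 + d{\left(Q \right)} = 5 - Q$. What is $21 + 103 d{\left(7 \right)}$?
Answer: $-494$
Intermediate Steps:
$d{\left(Q \right)} = 2 - Q$ ($d{\left(Q \right)} = -3 - \left(-5 + Q\right) = 2 - Q$)
$21 + 103 d{\left(7 \right)} = 21 + 103 \left(2 - 7\right) = 21 + 103 \left(-5\right) = 21 - 515 = -494$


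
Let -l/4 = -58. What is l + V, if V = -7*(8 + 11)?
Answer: 99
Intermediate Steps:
l = 232 (l = -4*(-58) = 232)
V = -133 (V = -7*19 = -133)
l + V = 232 - 133 = 99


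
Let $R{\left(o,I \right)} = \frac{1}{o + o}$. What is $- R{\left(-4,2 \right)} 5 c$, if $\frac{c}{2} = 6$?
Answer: $\frac{15}{2} \approx 7.5$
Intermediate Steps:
$R{\left(o,I \right)} = \frac{1}{2 o}$
$c = 12$ ($c = 2 \cdot 6 = 12$)
$- R{\left(-4,2 \right)} 5 c = - \frac{1}{2 \left(-4\right)} 5 \cdot 12 = - \frac{-1}{2 \cdot 4} \cdot 60 = \left(-1\right) \left(- \frac{1}{8}\right) 60 = \frac{1}{8} \cdot 60 = \frac{15}{2}$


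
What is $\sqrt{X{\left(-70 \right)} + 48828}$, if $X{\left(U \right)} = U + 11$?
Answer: $\sqrt{48769} \approx 220.84$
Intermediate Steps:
$X{\left(U \right)} = 11 + U$
$\sqrt{X{\left(-70 \right)} + 48828} = \sqrt{\left(11 - 70\right) + 48828} = \sqrt{-59 + 48828} = \sqrt{48769}$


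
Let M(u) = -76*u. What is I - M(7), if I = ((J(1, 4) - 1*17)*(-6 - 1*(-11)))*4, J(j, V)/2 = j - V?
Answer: 72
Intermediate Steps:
J(j, V) = -2*V + 2*j (J(j, V) = 2*(j - V) = -2*V + 2*j)
I = -460 (I = (((-2*4 + 2*1) - 1*17)*(-6 - 1*(-11)))*4 = (((-8 + 2) - 17)*(-6 + 11))*4 = ((-6 - 17)*5)*4 = -23*5*4 = -115*4 = -460)
I - M(7) = -460 - (-76)*7 = -460 - 1*(-532) = -460 + 532 = 72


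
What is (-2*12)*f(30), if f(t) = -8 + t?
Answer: -528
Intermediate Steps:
(-2*12)*f(30) = (-2*12)*(-8 + 30) = -24*22 = -528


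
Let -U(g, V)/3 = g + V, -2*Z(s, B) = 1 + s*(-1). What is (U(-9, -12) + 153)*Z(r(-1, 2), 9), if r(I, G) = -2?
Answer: -324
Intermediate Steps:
Z(s, B) = -1/2 + s/2 (Z(s, B) = -(1 + s*(-1))/2 = -(1 - s)/2 = -1/2 + s/2)
U(g, V) = -3*V - 3*g (U(g, V) = -3*(g + V) = -3*(V + g) = -3*V - 3*g)
(U(-9, -12) + 153)*Z(r(-1, 2), 9) = ((-3*(-12) - 3*(-9)) + 153)*(-1/2 + (1/2)*(-2)) = ((36 + 27) + 153)*(-1/2 - 1) = (63 + 153)*(-3/2) = 216*(-3/2) = -324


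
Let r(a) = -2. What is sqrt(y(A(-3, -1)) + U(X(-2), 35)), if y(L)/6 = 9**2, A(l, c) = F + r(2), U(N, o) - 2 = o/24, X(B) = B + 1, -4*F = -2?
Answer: sqrt(70482)/12 ≈ 22.124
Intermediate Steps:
F = 1/2 (F = -1/4*(-2) = 1/2 ≈ 0.50000)
X(B) = 1 + B
U(N, o) = 2 + o/24
A(l, c) = -3/2 (A(l, c) = 1/2 - 2 = -3/2)
y(L) = 486 (y(L) = 6*9**2 = 6*81 = 486)
sqrt(y(A(-3, -1)) + U(X(-2), 35)) = sqrt(486 + (2 + (1/24)*35)) = sqrt(486 + (2 + 35/24)) = sqrt(486 + 83/24) = sqrt(11747/24) = sqrt(70482)/12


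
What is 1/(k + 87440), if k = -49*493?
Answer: 1/63283 ≈ 1.5802e-5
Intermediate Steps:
k = -24157
1/(k + 87440) = 1/(-24157 + 87440) = 1/63283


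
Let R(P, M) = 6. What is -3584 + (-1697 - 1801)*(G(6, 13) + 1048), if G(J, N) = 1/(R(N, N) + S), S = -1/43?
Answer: -943208830/257 ≈ -3.6701e+6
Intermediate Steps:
S = -1/43 (S = -1*1/43 = -1/43 ≈ -0.023256)
G(J, N) = 43/257 (G(J, N) = 1/(6 - 1/43) = 1/(257/43) = 43/257)
-3584 + (-1697 - 1801)*(G(6, 13) + 1048) = -3584 + (-1697 - 1801)*(43/257 + 1048) = -3584 - 3498*269379/257 = -3584 - 942287742/257 = -943208830/257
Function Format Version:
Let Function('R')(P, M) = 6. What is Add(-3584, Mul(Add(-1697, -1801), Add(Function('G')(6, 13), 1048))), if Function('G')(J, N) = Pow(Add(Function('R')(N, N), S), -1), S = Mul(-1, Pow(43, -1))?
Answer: Rational(-943208830, 257) ≈ -3.6701e+6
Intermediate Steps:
S = Rational(-1, 43) (S = Mul(-1, Rational(1, 43)) = Rational(-1, 43) ≈ -0.023256)
Function('G')(J, N) = Rational(43, 257) (Function('G')(J, N) = Pow(Add(6, Rational(-1, 43)), -1) = Pow(Rational(257, 43), -1) = Rational(43, 257))
Add(-3584, Mul(Add(-1697, -1801), Add(Function('G')(6, 13), 1048))) = Add(-3584, Mul(Add(-1697, -1801), Add(Rational(43, 257), 1048))) = Add(-3584, Mul(-3498, Rational(269379, 257))) = Add(-3584, Rational(-942287742, 257)) = Rational(-943208830, 257)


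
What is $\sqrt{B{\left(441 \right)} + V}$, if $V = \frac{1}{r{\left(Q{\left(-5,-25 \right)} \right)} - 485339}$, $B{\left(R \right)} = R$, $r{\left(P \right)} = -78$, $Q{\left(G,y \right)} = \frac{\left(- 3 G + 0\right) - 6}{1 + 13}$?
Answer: $\frac{4 \sqrt{6494542580602}}{485417} \approx 21.0$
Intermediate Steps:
$Q{\left(G,y \right)} = - \frac{3}{7} - \frac{3 G}{14}$ ($Q{\left(G,y \right)} = \frac{- 3 G - 6}{14} = \left(-6 - 3 G\right) \frac{1}{14} = - \frac{3}{7} - \frac{3 G}{14}$)
$V = - \frac{1}{485417}$ ($V = \frac{1}{-78 - 485339} = \frac{1}{-485417} = - \frac{1}{485417} \approx -2.0601 \cdot 10^{-6}$)
$\sqrt{B{\left(441 \right)} + V} = \sqrt{441 - \frac{1}{485417}} = \sqrt{\frac{214068896}{485417}} = \frac{4 \sqrt{6494542580602}}{485417}$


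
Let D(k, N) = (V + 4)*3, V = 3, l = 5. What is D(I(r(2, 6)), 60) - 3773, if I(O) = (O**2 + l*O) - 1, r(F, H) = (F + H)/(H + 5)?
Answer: -3752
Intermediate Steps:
r(F, H) = (F + H)/(5 + H)
I(O) = -1 + O**2 + 5*O (I(O) = (O**2 + 5*O) - 1 = -1 + O**2 + 5*O)
D(k, N) = 21 (D(k, N) = (3 + 4)*3 = 7*3 = 21)
D(I(r(2, 6)), 60) - 3773 = 21 - 3773 = -3752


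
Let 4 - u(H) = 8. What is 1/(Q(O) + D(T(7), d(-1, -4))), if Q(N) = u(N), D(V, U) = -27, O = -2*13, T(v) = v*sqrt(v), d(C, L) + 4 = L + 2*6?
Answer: -1/31 ≈ -0.032258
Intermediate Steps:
d(C, L) = 8 + L (d(C, L) = -4 + (L + 2*6) = -4 + (L + 12) = -4 + (12 + L) = 8 + L)
T(v) = v**(3/2)
O = -26
u(H) = -4 (u(H) = 4 - 1*8 = 4 - 8 = -4)
Q(N) = -4
1/(Q(O) + D(T(7), d(-1, -4))) = 1/(-4 - 27) = 1/(-31) = -1/31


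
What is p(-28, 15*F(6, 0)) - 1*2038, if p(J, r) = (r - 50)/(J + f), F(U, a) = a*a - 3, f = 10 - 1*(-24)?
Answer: -12323/6 ≈ -2053.8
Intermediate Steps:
f = 34 (f = 10 + 24 = 34)
F(U, a) = -3 + a**2 (F(U, a) = a**2 - 3 = -3 + a**2)
p(J, r) = (-50 + r)/(34 + J) (p(J, r) = (r - 50)/(J + 34) = (-50 + r)/(34 + J))
p(-28, 15*F(6, 0)) - 1*2038 = (-50 + 15*(-3 + 0**2))/(34 - 28) - 1*2038 = (-50 + 15*(-3 + 0))/6 - 2038 = (-50 + 15*(-3))/6 - 2038 = (-50 - 45)/6 - 2038 = (1/6)*(-95) - 2038 = -95/6 - 2038 = -12323/6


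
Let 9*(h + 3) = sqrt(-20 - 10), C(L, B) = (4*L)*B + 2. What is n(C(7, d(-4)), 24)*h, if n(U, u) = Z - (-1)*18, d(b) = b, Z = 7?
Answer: -75 + 25*I*sqrt(30)/9 ≈ -75.0 + 15.215*I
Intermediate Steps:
C(L, B) = 2 + 4*B*L (C(L, B) = 4*B*L + 2 = 2 + 4*B*L)
n(U, u) = 25 (n(U, u) = 7 - (-1)*18 = 7 - 1*(-18) = 7 + 18 = 25)
h = -3 + I*sqrt(30)/9 (h = -3 + sqrt(-20 - 10)/9 = -3 + sqrt(-30)/9 = -3 + (I*sqrt(30))/9 = -3 + I*sqrt(30)/9 ≈ -3.0 + 0.60858*I)
n(C(7, d(-4)), 24)*h = 25*(-3 + I*sqrt(30)/9) = -75 + 25*I*sqrt(30)/9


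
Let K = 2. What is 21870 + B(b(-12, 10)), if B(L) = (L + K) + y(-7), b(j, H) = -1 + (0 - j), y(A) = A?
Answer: 21876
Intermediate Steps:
b(j, H) = -1 - j
B(L) = -5 + L (B(L) = (L + 2) - 7 = (2 + L) - 7 = -5 + L)
21870 + B(b(-12, 10)) = 21870 + (-5 + (-1 - 1*(-12))) = 21870 + (-5 + (-1 + 12)) = 21870 + (-5 + 11) = 21870 + 6 = 21876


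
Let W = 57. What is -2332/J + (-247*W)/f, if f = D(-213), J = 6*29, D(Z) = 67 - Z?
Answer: -1551353/24360 ≈ -63.684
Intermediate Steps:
J = 174
f = 280 (f = 67 - 1*(-213) = 67 + 213 = 280)
-2332/J + (-247*W)/f = -2332/174 - 247*57/280 = -2332*1/174 - 14079*1/280 = -1166/87 - 14079/280 = -1551353/24360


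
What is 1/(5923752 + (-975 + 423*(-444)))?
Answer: 1/5734965 ≈ 1.7437e-7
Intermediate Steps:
1/(5923752 + (-975 + 423*(-444))) = 1/(5923752 + (-975 - 187812)) = 1/(5923752 - 188787) = 1/5734965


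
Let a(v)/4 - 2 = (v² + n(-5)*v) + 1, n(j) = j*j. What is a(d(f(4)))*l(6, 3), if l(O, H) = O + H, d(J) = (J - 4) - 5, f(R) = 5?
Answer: -2916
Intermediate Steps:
n(j) = j²
d(J) = -9 + J (d(J) = (-4 + J) - 5 = -9 + J)
l(O, H) = H + O
a(v) = 12 + 4*v² + 100*v (a(v) = 8 + 4*((v² + (-5)²*v) + 1) = 8 + 4*((v² + 25*v) + 1) = 8 + 4*(1 + v² + 25*v) = 8 + (4 + 4*v² + 100*v) = 12 + 4*v² + 100*v)
a(d(f(4)))*l(6, 3) = (12 + 4*(-9 + 5)² + 100*(-9 + 5))*(3 + 6) = (12 + 4*(-4)² + 100*(-4))*9 = (12 + 4*16 - 400)*9 = (12 + 64 - 400)*9 = -324*9 = -2916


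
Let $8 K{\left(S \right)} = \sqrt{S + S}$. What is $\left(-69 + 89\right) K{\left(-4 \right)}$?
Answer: $5 i \sqrt{2} \approx 7.0711 i$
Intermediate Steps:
$K{\left(S \right)} = \frac{\sqrt{2} \sqrt{S}}{8}$ ($K{\left(S \right)} = \frac{\sqrt{S + S}}{8} = \frac{\sqrt{2 S}}{8} = \frac{\sqrt{2} \sqrt{S}}{8}$)
$\left(-69 + 89\right) K{\left(-4 \right)} = \left(-69 + 89\right) \frac{\sqrt{2} \sqrt{-4}}{8} = 20 \frac{\sqrt{2} \cdot 2 i}{8} = 20 \frac{i \sqrt{2}}{4} = 5 i \sqrt{2}$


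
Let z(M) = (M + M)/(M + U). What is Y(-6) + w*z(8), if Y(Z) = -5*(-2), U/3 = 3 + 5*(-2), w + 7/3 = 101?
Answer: -4346/39 ≈ -111.44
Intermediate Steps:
w = 296/3 (w = -7/3 + 101 = 296/3 ≈ 98.667)
U = -21 (U = 3*(3 + 5*(-2)) = 3*(3 - 10) = 3*(-7) = -21)
z(M) = 2*M/(-21 + M) (z(M) = (M + M)/(M - 21) = (2*M)/(-21 + M) = 2*M/(-21 + M))
Y(Z) = 10
Y(-6) + w*z(8) = 10 + 296*(2*8/(-21 + 8))/3 = 10 + 296*(2*8/(-13))/3 = 10 + 296*(2*8*(-1/13))/3 = 10 + (296/3)*(-16/13) = 10 - 4736/39 = -4346/39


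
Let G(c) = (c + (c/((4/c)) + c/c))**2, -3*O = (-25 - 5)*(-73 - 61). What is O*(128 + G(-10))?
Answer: -514560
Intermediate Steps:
O = -1340 (O = -(-25 - 5)*(-73 - 61)/3 = -(-10)*(-134) = -1/3*4020 = -1340)
G(c) = (1 + c + c**2/4)**2 (G(c) = (c + (c*(c/4) + 1))**2 = (c + (c**2/4 + 1))**2 = (c + (1 + c**2/4))**2 = (1 + c + c**2/4)**2)
O*(128 + G(-10)) = -1340*(128 + (4 + (-10)**2 + 4*(-10))**2/16) = -1340*(128 + (4 + 100 - 40)**2/16) = -1340*(128 + (1/16)*64**2) = -1340*(128 + (1/16)*4096) = -1340*(128 + 256) = -1340*384 = -514560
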